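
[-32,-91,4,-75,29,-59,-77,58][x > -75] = [-32, 4, 29, -59, 58]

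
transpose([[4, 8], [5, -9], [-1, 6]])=[[4, 5, -1], [8, -9, 6]]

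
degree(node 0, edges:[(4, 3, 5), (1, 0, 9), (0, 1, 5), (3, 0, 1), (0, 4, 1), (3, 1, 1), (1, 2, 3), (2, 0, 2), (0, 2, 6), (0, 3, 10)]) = 7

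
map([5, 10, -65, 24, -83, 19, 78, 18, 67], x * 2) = [10, 20, -130, 48, -166, 38, 156, 36, 134]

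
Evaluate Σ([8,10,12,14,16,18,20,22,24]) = 144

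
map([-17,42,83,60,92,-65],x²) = [289, 1764, 6889, 3600, 8464, 4225]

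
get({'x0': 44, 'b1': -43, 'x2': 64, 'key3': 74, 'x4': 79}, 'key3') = 74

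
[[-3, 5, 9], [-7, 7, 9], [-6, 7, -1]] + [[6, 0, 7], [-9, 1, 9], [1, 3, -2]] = [[3, 5, 16], [-16, 8, 18], [-5, 10, -3]]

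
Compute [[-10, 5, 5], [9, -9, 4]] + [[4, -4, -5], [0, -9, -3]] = [[-6, 1, 0], [9, -18, 1]]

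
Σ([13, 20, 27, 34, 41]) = 13 + 20 + 27 + 34 + 41
= 135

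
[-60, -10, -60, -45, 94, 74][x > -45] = keep x where x > -45: -60✗, -10✓, -60✗, -45✗, 94✓, 74✓
= [-10, 94, 74]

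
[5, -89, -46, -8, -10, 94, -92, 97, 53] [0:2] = [5, -89]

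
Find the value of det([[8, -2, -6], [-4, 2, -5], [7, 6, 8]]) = 602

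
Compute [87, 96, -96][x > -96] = keep x where x > -96: 87✓, 96✓, -96✗
= [87, 96]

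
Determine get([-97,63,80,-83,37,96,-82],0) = -97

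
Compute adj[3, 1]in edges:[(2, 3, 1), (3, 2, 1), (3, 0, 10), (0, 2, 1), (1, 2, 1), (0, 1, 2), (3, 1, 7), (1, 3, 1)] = 7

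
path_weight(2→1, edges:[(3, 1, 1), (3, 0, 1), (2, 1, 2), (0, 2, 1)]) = 2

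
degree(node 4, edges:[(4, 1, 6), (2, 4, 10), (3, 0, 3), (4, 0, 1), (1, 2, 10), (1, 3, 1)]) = incident: (4,1), (2,4), (4,0)
= 3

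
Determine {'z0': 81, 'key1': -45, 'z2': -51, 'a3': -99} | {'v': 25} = {'z0': 81, 'key1': -45, 'z2': -51, 'a3': -99, 'v': 25}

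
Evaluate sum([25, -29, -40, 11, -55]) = 25 + (-29) + (-40) + 11 + (-55)
= -88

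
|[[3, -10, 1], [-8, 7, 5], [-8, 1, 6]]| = 79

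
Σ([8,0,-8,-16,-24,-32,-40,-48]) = -160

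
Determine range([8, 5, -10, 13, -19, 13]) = 32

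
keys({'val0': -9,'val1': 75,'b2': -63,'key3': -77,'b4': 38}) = ['val0', 'val1', 'b2', 'key3', 'b4']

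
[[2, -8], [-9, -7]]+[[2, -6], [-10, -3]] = [[4, -14], [-19, -10]]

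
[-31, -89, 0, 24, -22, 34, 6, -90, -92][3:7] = [24, -22, 34, 6]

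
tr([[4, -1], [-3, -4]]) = 0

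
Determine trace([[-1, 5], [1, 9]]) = diagonal: (-1) + 9
= 8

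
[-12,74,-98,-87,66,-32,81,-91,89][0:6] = [-12, 74, -98, -87, 66, -32]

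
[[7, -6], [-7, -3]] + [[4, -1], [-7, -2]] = [[11, -7], [-14, -5]]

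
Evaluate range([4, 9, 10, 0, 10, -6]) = 16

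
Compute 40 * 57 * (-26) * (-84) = 4979520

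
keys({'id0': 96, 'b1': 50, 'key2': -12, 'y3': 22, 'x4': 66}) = ['id0', 'b1', 'key2', 'y3', 'x4']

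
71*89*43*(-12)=-3260604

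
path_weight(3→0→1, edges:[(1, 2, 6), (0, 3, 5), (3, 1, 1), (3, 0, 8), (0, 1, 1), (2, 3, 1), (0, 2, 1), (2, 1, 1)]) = w(3→0)=8 + w(0→1)=1
= 9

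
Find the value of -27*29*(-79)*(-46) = -2845422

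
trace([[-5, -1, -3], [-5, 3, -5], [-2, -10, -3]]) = diagonal: (-5) + 3 + (-3)
= -5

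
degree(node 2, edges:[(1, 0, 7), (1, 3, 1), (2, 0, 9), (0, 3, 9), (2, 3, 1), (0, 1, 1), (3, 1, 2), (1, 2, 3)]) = incident: (2,0), (2,3), (1,2)
= 3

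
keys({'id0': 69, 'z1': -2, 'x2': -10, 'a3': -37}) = ['id0', 'z1', 'x2', 'a3']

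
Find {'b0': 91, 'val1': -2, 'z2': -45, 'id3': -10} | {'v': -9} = {'b0': 91, 'val1': -2, 'z2': -45, 'id3': -10, 'v': -9}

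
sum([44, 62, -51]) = 44 + 62 + (-51)
= 55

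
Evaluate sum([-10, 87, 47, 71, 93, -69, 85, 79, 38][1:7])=314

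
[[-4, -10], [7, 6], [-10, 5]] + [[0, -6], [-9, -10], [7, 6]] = [[-4, -16], [-2, -4], [-3, 11]]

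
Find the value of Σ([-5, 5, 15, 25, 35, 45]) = 120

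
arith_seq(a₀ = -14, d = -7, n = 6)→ [-14, -21, -28, -35, -42, -49]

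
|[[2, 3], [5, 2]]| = -11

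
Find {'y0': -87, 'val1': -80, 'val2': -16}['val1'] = -80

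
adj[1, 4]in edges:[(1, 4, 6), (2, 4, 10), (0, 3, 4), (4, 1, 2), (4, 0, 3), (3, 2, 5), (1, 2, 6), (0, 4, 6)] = 6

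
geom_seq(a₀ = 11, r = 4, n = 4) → a_0 = 11*4^0 = 11
a_1 = 11*4^1 = 44
a_2 = 11*4^2 = 176
...
= [11, 44, 176, 704]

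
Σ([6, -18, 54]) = 42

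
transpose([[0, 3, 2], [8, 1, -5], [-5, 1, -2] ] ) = [[0, 8, -5], [3, 1, 1], [2, -5, -2]]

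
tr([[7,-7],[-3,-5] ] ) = 2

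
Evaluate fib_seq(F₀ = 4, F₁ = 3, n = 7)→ F_2 = F_1 + F_0 = 7
F_3 = F_2 + F_1 = 10
F_4 = F_3 + F_2 = 17
...
= [4, 3, 7, 10, 17, 27, 44]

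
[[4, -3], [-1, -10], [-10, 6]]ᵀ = [[4, -1, -10], [-3, -10, 6]]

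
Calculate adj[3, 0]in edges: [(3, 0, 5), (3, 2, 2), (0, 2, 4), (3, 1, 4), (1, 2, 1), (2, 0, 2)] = 5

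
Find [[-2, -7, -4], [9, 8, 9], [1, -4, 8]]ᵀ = [[-2, 9, 1], [-7, 8, -4], [-4, 9, 8]]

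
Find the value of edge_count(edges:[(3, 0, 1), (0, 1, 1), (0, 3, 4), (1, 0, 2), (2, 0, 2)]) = 5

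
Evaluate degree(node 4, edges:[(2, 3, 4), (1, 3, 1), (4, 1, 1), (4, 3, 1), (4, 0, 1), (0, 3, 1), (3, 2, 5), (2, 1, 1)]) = incident: (4,1), (4,3), (4,0)
= 3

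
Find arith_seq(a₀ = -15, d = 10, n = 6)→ [-15, -5, 5, 15, 25, 35]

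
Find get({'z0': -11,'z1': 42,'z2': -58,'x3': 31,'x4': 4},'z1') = 42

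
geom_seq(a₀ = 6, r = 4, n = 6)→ a_0 = 6*4^0 = 6
a_1 = 6*4^1 = 24
a_2 = 6*4^2 = 96
...
= [6, 24, 96, 384, 1536, 6144]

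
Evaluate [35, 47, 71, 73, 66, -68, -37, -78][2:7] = [71, 73, 66, -68, -37]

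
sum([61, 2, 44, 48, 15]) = 170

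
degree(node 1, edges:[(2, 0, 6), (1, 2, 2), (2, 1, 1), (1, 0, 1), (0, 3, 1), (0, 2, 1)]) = incident: (1,2), (2,1), (1,0)
= 3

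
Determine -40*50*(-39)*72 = 5616000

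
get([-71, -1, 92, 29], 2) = 92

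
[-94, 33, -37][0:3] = [-94, 33, -37]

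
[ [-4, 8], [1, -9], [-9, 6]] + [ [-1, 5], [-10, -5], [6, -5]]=[[-5, 13], [-9, -14], [-3, 1]]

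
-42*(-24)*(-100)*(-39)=3931200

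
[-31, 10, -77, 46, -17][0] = -31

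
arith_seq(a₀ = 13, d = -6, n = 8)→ [13, 7, 1, -5, -11, -17, -23, -29]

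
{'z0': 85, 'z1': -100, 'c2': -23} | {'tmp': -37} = {'z0': 85, 'z1': -100, 'c2': -23, 'tmp': -37}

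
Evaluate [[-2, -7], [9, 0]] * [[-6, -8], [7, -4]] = [[-37, 44], [-54, -72]]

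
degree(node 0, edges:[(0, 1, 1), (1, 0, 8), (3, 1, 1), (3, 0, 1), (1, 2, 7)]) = incident: (0,1), (1,0), (3,0)
= 3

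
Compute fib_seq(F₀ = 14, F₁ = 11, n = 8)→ F_2 = F_1 + F_0 = 25
F_3 = F_2 + F_1 = 36
F_4 = F_3 + F_2 = 61
...
= [14, 11, 25, 36, 61, 97, 158, 255]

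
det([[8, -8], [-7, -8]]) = (8)*(-8) - (-8)*(-7)
= -120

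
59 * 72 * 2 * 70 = 594720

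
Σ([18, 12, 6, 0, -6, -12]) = 18 + 12 + 6 + 0 + (-6) + (-12)
= 18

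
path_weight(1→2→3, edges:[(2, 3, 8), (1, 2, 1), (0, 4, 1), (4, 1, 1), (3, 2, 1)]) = 9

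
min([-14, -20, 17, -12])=-20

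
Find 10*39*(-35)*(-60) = 819000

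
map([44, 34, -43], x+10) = [54, 44, -33]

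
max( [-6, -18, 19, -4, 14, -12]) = 19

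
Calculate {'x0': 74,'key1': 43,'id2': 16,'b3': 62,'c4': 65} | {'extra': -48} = {'x0': 74, 'key1': 43, 'id2': 16, 'b3': 62, 'c4': 65, 'extra': -48}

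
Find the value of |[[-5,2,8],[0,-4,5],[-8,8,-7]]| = (1)*(-5)*det([[-4, 5], [8, -7]]) + (-1)*(2)*det([[0, 5], [-8, -7]]) + (1)*(8)*det([[0, -4], [-8, 8]])
= 60 + -80 + -256
= -276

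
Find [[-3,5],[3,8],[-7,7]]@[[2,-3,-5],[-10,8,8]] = [[-56, 49, 55], [-74, 55, 49], [-84, 77, 91]]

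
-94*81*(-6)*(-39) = -1781676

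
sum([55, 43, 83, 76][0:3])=181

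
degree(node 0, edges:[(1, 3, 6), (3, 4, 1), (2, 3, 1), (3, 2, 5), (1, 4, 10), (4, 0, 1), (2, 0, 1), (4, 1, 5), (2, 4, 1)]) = 2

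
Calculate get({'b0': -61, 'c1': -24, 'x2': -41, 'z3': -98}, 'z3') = -98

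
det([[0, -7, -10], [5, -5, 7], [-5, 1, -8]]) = (1)*(0)*det([[-5, 7], [1, -8]]) + (-1)*(-7)*det([[5, 7], [-5, -8]]) + (1)*(-10)*det([[5, -5], [-5, 1]])
= 0 + -35 + 200
= 165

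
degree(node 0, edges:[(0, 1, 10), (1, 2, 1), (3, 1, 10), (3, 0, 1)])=2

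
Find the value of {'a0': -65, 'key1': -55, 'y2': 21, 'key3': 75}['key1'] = -55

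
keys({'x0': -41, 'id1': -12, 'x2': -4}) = ['x0', 'id1', 'x2']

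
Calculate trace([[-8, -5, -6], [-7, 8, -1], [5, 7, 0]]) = diagonal: (-8) + 8 + 0
= 0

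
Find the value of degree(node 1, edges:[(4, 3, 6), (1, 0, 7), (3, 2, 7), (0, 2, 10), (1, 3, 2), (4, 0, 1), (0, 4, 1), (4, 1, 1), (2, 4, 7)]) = 3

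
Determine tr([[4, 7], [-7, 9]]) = diagonal: 4 + 9
= 13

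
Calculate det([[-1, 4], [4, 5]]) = -21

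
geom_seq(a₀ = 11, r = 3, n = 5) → a_0 = 11*3^0 = 11
a_1 = 11*3^1 = 33
a_2 = 11*3^2 = 99
...
= [11, 33, 99, 297, 891]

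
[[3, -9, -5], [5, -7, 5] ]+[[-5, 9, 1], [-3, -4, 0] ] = [[-2, 0, -4], [2, -11, 5]]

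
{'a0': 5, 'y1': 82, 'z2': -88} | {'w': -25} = {'a0': 5, 'y1': 82, 'z2': -88, 'w': -25}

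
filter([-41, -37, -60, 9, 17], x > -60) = keep x where x > -60: -41✓, -37✓, -60✗, 9✓, 17✓
= [-41, -37, 9, 17]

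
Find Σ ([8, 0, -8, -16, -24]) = 8 + 0 + (-8) + (-16) + (-24)
= -40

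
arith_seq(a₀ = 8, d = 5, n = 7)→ [8, 13, 18, 23, 28, 33, 38]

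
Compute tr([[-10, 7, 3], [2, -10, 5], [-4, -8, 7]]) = diagonal: (-10) + (-10) + 7
= -13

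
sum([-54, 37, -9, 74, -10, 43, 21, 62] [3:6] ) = slice → [74, -10, 43]
74 + (-10) + 43
= 107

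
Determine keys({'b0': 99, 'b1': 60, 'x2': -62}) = ['b0', 'b1', 'x2']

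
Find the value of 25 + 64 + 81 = 170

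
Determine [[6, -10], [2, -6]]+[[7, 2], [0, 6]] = [[13, -8], [2, 0]]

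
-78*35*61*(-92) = 15320760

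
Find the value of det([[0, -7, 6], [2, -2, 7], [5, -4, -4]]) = (1)*(0)*det([[-2, 7], [-4, -4]]) + (-1)*(-7)*det([[2, 7], [5, -4]]) + (1)*(6)*det([[2, -2], [5, -4]])
= 0 + -301 + 12
= -289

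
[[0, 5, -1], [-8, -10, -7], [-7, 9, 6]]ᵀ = [[0, -8, -7], [5, -10, 9], [-1, -7, 6]]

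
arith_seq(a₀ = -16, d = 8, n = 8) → [-16, -8, 0, 8, 16, 24, 32, 40]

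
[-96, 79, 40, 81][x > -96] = [79, 40, 81]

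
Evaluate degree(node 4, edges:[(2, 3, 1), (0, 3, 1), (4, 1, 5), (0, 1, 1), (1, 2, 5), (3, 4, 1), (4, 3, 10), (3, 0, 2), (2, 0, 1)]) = 3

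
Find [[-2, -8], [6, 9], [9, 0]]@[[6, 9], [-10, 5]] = [[68, -58], [-54, 99], [54, 81]]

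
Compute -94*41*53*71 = -14502602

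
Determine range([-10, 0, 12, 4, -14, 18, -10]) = 32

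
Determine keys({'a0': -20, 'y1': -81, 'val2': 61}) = ['a0', 'y1', 'val2']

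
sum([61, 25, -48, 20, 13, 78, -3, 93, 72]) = 61 + 25 + (-48) + 20 + 13 + 78 + (-3) + 93 + 72
= 311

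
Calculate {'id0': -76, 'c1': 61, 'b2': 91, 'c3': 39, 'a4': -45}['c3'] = 39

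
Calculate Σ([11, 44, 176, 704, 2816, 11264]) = 15015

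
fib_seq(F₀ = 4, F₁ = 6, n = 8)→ [4, 6, 10, 16, 26, 42, 68, 110]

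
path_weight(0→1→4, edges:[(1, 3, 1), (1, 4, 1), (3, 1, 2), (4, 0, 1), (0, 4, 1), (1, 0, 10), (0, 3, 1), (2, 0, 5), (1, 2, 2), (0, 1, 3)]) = 4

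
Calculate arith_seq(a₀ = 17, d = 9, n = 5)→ a_0 = 17 + 0*9 = 17
a_1 = 17 + 1*9 = 26
a_2 = 17 + 2*9 = 35
...
= [17, 26, 35, 44, 53]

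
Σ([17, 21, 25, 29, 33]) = 17 + 21 + 25 + 29 + 33
= 125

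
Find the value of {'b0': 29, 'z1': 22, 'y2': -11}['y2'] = -11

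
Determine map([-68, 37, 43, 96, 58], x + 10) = [-58, 47, 53, 106, 68]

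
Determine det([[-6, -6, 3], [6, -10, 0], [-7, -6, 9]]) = (1)*(-6)*det([[-10, 0], [-6, 9]]) + (-1)*(-6)*det([[6, 0], [-7, 9]]) + (1)*(3)*det([[6, -10], [-7, -6]])
= 540 + 324 + -318
= 546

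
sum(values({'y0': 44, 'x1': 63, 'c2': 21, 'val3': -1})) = 44 + 63 + 21 + (-1)
= 127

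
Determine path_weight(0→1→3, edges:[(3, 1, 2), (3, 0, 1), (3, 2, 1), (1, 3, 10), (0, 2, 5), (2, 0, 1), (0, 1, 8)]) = 18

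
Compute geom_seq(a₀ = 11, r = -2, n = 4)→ a_0 = 11*(-2)^0 = 11
a_1 = 11*(-2)^1 = -22
a_2 = 11*(-2)^2 = 44
...
= [11, -22, 44, -88]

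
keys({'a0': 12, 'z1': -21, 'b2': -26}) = ['a0', 'z1', 'b2']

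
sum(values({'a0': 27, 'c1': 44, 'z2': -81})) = 27 + 44 + (-81)
= -10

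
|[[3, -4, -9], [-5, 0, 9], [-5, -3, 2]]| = 86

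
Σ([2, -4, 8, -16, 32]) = 2 + -4 + 8 + -16 + 32
= 22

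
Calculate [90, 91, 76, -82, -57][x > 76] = keep x where x > 76: 90✓, 91✓, 76✗, -82✗, -57✗
= [90, 91]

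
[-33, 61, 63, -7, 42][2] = 63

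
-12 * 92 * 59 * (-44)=2865984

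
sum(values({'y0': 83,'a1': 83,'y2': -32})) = 83 + 83 + (-32)
= 134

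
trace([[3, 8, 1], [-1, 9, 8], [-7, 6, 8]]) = 20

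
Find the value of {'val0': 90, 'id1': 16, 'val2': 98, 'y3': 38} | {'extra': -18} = {'val0': 90, 'id1': 16, 'val2': 98, 'y3': 38, 'extra': -18}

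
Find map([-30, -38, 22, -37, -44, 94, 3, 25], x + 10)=-30+10=-20, -38+10=-28, 22+10=32, -37+10=-27, -44+10=-34, 94+10=104, 3+10=13, 25+10=35
= [-20, -28, 32, -27, -34, 104, 13, 35]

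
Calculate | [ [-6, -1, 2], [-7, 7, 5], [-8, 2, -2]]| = 282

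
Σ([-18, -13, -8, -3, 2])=-40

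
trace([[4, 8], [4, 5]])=diagonal: 4 + 5
= 9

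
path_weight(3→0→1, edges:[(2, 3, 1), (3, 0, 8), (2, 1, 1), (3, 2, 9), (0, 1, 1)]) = w(3→0)=8 + w(0→1)=1
= 9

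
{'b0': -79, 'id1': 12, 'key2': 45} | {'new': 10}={'b0': -79, 'id1': 12, 'key2': 45, 'new': 10}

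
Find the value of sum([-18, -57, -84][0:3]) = slice → [-18, -57, -84]
(-18) + (-57) + (-84)
= -159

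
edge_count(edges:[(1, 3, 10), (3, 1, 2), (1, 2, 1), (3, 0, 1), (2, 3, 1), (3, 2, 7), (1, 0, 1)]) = 7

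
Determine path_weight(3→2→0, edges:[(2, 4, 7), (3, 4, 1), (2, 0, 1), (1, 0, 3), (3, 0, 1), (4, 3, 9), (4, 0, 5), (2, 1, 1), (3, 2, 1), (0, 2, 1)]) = w(3→2)=1 + w(2→0)=1
= 2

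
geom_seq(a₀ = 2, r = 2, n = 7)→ a_0 = 2*2^0 = 2
a_1 = 2*2^1 = 4
a_2 = 2*2^2 = 8
...
= [2, 4, 8, 16, 32, 64, 128]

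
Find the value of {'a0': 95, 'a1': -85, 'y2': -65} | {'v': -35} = {'a0': 95, 'a1': -85, 'y2': -65, 'v': -35}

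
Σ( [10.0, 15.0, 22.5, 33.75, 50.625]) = 10.0 + 15.0 + 22.5 + 33.75 + 50.625
= 131.875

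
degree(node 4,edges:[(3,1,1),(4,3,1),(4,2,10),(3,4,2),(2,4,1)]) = incident: (4,3), (4,2), (3,4), (2,4)
= 4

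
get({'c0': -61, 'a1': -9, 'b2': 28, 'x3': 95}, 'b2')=28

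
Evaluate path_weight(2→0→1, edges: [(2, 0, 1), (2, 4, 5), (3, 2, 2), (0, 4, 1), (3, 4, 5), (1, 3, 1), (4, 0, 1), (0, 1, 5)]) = 6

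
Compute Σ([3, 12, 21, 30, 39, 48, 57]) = 3 + 12 + 21 + 30 + 39 + 48 + 57
= 210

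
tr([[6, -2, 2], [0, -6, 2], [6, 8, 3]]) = 3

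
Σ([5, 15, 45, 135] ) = 200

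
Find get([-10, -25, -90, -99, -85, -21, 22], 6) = 22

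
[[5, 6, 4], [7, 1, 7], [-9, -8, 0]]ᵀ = [[5, 7, -9], [6, 1, -8], [4, 7, 0]]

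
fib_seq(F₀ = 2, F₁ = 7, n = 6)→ F_2 = F_1 + F_0 = 9
F_3 = F_2 + F_1 = 16
F_4 = F_3 + F_2 = 25
...
= [2, 7, 9, 16, 25, 41]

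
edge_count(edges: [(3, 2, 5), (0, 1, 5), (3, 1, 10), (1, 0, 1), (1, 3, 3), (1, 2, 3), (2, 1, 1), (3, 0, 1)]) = 8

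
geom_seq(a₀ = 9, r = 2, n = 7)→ [9, 18, 36, 72, 144, 288, 576]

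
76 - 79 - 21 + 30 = 6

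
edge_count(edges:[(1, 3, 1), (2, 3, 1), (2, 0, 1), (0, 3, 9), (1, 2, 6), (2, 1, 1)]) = 6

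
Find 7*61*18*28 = 215208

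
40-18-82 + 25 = -35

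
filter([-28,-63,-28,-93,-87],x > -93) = [-28, -63, -28, -87]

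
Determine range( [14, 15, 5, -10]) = 25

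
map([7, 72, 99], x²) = [49, 5184, 9801]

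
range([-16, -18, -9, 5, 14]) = 32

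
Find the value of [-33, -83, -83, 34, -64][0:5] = [-33, -83, -83, 34, -64]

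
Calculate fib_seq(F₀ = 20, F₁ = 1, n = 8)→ [20, 1, 21, 22, 43, 65, 108, 173]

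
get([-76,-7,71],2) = 71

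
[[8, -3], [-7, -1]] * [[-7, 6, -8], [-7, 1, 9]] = [[-35, 45, -91], [56, -43, 47]]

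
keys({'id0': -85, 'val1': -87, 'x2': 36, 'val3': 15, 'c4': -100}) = ['id0', 'val1', 'x2', 'val3', 'c4']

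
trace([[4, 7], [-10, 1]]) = diagonal: 4 + 1
= 5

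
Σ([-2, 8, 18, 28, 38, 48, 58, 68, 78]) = 342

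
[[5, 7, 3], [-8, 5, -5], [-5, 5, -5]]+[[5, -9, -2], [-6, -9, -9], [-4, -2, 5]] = [[10, -2, 1], [-14, -4, -14], [-9, 3, 0]]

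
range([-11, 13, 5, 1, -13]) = 26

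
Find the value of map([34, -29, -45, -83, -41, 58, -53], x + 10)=[44, -19, -35, -73, -31, 68, -43]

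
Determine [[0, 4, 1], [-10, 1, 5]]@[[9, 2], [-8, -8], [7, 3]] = [[-25, -29], [-63, -13]]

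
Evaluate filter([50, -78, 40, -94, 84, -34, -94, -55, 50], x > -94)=[50, -78, 40, 84, -34, -55, 50]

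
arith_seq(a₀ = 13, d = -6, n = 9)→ [13, 7, 1, -5, -11, -17, -23, -29, -35]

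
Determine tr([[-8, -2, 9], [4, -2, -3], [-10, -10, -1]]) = diagonal: (-8) + (-2) + (-1)
= -11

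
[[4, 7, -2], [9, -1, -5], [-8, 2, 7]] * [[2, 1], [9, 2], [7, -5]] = C[0][0] = (4)*(2) + (7)*(9) + (-2)*(7) = 57
C[0][1] = (4)*(1) + (7)*(2) + (-2)*(-5) = 28
C[1][0] = (9)*(2) + (-1)*(9) + (-5)*(7) = -26
C[1][1] = (9)*(1) + (-1)*(2) + (-5)*(-5) = 32
C[2][0] = (-8)*(2) + (2)*(9) + (7)*(7) = 51
C[2][1] = (-8)*(1) + (2)*(2) + (7)*(-5) = -39
= [[57, 28], [-26, 32], [51, -39]]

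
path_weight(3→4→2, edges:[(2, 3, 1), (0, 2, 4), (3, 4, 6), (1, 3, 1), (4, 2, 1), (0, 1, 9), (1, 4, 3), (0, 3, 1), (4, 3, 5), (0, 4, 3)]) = 7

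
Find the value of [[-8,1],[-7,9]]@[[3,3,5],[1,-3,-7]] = C[0][0] = (-8)*(3) + (1)*(1) = -23
C[0][1] = (-8)*(3) + (1)*(-3) = -27
C[0][2] = (-8)*(5) + (1)*(-7) = -47
C[1][0] = (-7)*(3) + (9)*(1) = -12
C[1][1] = (-7)*(3) + (9)*(-3) = -48
C[1][2] = (-7)*(5) + (9)*(-7) = -98
= [[-23, -27, -47], [-12, -48, -98]]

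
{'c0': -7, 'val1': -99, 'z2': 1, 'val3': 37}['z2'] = 1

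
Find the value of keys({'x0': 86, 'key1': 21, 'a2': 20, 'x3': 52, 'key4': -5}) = ['x0', 'key1', 'a2', 'x3', 'key4']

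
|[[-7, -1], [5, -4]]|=(-7)*(-4) - (-1)*(5)
= 33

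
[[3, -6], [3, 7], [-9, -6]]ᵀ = [[3, 3, -9], [-6, 7, -6]]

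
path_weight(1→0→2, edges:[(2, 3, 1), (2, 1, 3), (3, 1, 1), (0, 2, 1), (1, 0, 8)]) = w(1→0)=8 + w(0→2)=1
= 9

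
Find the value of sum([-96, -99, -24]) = -219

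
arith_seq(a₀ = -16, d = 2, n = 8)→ [-16, -14, -12, -10, -8, -6, -4, -2]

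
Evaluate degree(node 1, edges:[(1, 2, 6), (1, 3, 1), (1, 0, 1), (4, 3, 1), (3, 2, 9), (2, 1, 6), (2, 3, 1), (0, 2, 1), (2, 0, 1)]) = incident: (1,2), (1,3), (1,0), (2,1)
= 4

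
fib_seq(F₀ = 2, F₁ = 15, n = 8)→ F_2 = F_1 + F_0 = 17
F_3 = F_2 + F_1 = 32
F_4 = F_3 + F_2 = 49
...
= [2, 15, 17, 32, 49, 81, 130, 211]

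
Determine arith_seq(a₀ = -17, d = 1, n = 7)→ a_0 = -17 + 0*1 = -17
a_1 = -17 + 1*1 = -16
a_2 = -17 + 2*1 = -15
...
= [-17, -16, -15, -14, -13, -12, -11]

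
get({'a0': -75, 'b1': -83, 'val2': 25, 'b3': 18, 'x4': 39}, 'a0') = -75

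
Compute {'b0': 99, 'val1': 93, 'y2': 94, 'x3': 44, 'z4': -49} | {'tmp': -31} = {'b0': 99, 'val1': 93, 'y2': 94, 'x3': 44, 'z4': -49, 'tmp': -31}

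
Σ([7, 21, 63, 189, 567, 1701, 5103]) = 7651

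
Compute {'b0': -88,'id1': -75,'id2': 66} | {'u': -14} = {'b0': -88, 'id1': -75, 'id2': 66, 'u': -14}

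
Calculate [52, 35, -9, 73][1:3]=[35, -9]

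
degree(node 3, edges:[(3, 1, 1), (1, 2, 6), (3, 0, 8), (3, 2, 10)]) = incident: (3,1), (3,0), (3,2)
= 3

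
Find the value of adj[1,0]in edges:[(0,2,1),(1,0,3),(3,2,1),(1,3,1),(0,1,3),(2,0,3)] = 3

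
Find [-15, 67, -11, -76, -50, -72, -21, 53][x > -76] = keep x where x > -76: -15✓, 67✓, -11✓, -76✗, -50✓, -72✓, -21✓, 53✓
= [-15, 67, -11, -50, -72, -21, 53]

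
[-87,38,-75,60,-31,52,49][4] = -31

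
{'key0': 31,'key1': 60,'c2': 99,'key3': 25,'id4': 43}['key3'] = 25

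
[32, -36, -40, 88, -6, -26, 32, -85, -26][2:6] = [-40, 88, -6, -26]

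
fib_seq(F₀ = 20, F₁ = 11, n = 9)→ F_2 = F_1 + F_0 = 31
F_3 = F_2 + F_1 = 42
F_4 = F_3 + F_2 = 73
...
= [20, 11, 31, 42, 73, 115, 188, 303, 491]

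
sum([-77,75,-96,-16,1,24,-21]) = (-77) + 75 + (-96) + (-16) + 1 + 24 + (-21)
= -110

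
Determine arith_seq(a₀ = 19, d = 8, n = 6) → [19, 27, 35, 43, 51, 59]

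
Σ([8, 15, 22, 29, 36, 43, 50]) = 8 + 15 + 22 + 29 + 36 + 43 + 50
= 203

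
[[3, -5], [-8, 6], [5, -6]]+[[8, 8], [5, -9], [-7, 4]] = [[11, 3], [-3, -3], [-2, -2]]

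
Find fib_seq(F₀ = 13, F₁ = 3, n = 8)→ F_2 = F_1 + F_0 = 16
F_3 = F_2 + F_1 = 19
F_4 = F_3 + F_2 = 35
...
= [13, 3, 16, 19, 35, 54, 89, 143]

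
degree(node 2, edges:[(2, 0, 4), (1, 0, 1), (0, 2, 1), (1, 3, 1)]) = incident: (2,0), (0,2)
= 2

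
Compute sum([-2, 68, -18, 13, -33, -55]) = (-2) + 68 + (-18) + 13 + (-33) + (-55)
= -27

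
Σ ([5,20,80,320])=425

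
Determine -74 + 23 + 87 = 36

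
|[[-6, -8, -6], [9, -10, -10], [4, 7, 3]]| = -322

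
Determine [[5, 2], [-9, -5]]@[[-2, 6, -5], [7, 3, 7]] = [[4, 36, -11], [-17, -69, 10]]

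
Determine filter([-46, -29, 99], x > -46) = keep x where x > -46: -46✗, -29✓, 99✓
= [-29, 99]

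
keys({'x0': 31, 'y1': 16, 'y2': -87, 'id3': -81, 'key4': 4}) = ['x0', 'y1', 'y2', 'id3', 'key4']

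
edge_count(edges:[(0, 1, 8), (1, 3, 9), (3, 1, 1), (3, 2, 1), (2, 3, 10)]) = 5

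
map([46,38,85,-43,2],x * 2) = [92, 76, 170, -86, 4]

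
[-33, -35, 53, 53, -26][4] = -26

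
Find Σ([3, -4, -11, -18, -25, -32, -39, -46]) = 3 + (-4) + (-11) + (-18) + (-25) + (-32) + (-39) + (-46)
= -172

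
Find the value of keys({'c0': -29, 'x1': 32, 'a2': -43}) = ['c0', 'x1', 'a2']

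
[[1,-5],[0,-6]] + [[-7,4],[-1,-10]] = [[-6, -1], [-1, -16]]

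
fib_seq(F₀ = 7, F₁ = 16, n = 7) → [7, 16, 23, 39, 62, 101, 163]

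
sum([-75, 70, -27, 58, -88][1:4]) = slice → [70, -27, 58]
70 + (-27) + 58
= 101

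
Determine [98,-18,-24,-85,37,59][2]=-24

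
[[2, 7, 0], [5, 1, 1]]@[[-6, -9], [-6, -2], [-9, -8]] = [[-54, -32], [-45, -55]]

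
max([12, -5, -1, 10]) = 12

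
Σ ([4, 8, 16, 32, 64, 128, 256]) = 508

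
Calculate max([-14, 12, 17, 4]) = 17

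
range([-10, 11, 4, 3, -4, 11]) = 21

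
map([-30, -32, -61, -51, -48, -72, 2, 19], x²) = [900, 1024, 3721, 2601, 2304, 5184, 4, 361]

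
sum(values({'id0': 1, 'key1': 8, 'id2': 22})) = 1 + 8 + 22
= 31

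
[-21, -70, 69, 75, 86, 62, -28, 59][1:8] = [-70, 69, 75, 86, 62, -28, 59]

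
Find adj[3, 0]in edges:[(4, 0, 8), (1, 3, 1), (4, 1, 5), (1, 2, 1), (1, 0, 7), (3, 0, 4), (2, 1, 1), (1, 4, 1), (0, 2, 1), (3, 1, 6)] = 4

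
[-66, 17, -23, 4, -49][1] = 17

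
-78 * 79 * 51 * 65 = -20427030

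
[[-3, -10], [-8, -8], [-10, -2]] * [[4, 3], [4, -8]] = [[-52, 71], [-64, 40], [-48, -14]]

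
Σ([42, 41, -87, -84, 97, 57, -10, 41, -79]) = 18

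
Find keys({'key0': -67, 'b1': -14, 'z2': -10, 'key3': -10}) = ['key0', 'b1', 'z2', 'key3']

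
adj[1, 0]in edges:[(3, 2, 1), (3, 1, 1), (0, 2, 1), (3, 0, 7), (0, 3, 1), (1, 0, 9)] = 9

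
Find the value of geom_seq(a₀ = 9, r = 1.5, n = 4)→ a_0 = 9*1.5^0 = 9.0
a_1 = 9*1.5^1 = 13.5
a_2 = 9*1.5^2 = 20.25
...
= [9.0, 13.5, 20.25, 30.375]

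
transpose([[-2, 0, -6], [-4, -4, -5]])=[[-2, -4], [0, -4], [-6, -5]]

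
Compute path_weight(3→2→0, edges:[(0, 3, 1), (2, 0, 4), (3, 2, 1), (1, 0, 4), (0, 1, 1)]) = w(3→2)=1 + w(2→0)=4
= 5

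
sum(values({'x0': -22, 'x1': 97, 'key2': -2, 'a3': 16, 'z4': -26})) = (-22) + 97 + (-2) + 16 + (-26)
= 63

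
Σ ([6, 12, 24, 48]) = 6 + 12 + 24 + 48
= 90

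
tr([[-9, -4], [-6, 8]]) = diagonal: (-9) + 8
= -1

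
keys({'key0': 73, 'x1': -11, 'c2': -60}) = ['key0', 'x1', 'c2']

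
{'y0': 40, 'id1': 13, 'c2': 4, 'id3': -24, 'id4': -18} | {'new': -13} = {'y0': 40, 'id1': 13, 'c2': 4, 'id3': -24, 'id4': -18, 'new': -13}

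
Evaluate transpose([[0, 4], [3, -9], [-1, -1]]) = [[0, 3, -1], [4, -9, -1]]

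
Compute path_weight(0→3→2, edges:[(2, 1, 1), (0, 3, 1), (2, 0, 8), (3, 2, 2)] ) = 3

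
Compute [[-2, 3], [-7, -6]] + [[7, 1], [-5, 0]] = [[5, 4], [-12, -6]]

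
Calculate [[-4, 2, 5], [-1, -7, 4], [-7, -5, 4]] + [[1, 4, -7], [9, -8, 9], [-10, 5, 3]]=[[-3, 6, -2], [8, -15, 13], [-17, 0, 7]]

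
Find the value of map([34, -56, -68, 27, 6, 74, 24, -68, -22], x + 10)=[44, -46, -58, 37, 16, 84, 34, -58, -12]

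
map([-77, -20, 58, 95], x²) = (-77)²=5929, (-20)²=400, (58)²=3364, (95)²=9025
= [5929, 400, 3364, 9025]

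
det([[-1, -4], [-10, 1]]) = -41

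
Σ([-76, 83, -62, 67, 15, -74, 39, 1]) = (-76) + 83 + (-62) + 67 + 15 + (-74) + 39 + 1
= -7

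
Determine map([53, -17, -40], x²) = [2809, 289, 1600]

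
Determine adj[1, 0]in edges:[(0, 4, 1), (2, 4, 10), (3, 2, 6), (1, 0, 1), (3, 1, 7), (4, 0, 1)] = 1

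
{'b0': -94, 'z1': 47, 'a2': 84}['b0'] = -94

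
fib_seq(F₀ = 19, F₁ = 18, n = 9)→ F_2 = F_1 + F_0 = 37
F_3 = F_2 + F_1 = 55
F_4 = F_3 + F_2 = 92
...
= [19, 18, 37, 55, 92, 147, 239, 386, 625]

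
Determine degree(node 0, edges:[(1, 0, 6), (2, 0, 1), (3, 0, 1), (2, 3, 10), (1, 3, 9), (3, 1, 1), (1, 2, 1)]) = incident: (1,0), (2,0), (3,0)
= 3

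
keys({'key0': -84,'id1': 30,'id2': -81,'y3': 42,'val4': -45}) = ['key0', 'id1', 'id2', 'y3', 'val4']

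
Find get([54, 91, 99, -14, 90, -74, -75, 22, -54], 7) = 22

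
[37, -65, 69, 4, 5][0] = 37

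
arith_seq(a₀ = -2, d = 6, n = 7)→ a_0 = -2 + 0*6 = -2
a_1 = -2 + 1*6 = 4
a_2 = -2 + 2*6 = 10
...
= [-2, 4, 10, 16, 22, 28, 34]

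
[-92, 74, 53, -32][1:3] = [74, 53]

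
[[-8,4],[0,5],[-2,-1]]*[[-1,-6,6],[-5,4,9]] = [[-12, 64, -12], [-25, 20, 45], [7, 8, -21]]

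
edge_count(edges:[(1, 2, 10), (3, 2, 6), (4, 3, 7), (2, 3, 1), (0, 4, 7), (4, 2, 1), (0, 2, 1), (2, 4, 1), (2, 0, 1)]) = 9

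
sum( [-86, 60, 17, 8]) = -1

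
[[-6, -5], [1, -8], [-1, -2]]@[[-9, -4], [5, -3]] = C[0][0] = (-6)*(-9) + (-5)*(5) = 29
C[0][1] = (-6)*(-4) + (-5)*(-3) = 39
C[1][0] = (1)*(-9) + (-8)*(5) = -49
C[1][1] = (1)*(-4) + (-8)*(-3) = 20
C[2][0] = (-1)*(-9) + (-2)*(5) = -1
C[2][1] = (-1)*(-4) + (-2)*(-3) = 10
= [[29, 39], [-49, 20], [-1, 10]]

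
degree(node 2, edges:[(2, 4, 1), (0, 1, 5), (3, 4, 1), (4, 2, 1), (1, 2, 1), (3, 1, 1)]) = 3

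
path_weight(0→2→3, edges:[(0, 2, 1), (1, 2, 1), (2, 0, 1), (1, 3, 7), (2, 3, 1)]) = 2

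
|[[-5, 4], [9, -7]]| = (-5)*(-7) - (4)*(9)
= -1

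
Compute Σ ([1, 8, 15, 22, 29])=75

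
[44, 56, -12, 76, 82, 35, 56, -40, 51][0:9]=[44, 56, -12, 76, 82, 35, 56, -40, 51]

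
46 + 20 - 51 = 15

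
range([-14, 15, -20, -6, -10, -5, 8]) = 35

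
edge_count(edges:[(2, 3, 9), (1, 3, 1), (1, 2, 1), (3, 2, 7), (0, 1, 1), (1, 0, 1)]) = 6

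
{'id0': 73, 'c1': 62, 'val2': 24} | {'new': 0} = {'id0': 73, 'c1': 62, 'val2': 24, 'new': 0}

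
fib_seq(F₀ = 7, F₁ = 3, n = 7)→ F_2 = F_1 + F_0 = 10
F_3 = F_2 + F_1 = 13
F_4 = F_3 + F_2 = 23
...
= [7, 3, 10, 13, 23, 36, 59]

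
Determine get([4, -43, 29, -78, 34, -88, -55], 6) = -55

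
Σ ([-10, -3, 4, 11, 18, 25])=45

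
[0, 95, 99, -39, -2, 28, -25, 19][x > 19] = [95, 99, 28]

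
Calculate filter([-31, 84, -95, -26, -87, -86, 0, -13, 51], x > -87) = keep x where x > -87: -31✓, 84✓, -95✗, -26✓, -87✗, -86✓, 0✓, -13✓, 51✓
= [-31, 84, -26, -86, 0, -13, 51]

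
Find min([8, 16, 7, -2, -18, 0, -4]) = -18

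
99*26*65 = 167310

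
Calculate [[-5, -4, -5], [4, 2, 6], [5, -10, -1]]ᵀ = [[-5, 4, 5], [-4, 2, -10], [-5, 6, -1]]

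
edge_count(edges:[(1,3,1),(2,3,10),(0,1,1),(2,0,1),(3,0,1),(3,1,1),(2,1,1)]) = 7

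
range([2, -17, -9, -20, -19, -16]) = 22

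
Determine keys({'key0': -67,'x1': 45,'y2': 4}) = ['key0', 'x1', 'y2']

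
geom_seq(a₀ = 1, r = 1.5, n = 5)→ a_0 = 1*1.5^0 = 1.0
a_1 = 1*1.5^1 = 1.5
a_2 = 1*1.5^2 = 2.25
...
= [1.0, 1.5, 2.25, 3.375, 5.0625]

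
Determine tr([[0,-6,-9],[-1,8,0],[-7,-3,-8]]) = 0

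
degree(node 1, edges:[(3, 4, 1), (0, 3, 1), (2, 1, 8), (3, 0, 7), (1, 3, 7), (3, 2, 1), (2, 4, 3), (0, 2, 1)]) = 2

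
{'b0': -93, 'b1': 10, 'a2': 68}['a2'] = 68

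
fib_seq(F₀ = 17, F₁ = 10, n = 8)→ F_2 = F_1 + F_0 = 27
F_3 = F_2 + F_1 = 37
F_4 = F_3 + F_2 = 64
...
= [17, 10, 27, 37, 64, 101, 165, 266]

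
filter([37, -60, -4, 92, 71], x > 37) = [92, 71]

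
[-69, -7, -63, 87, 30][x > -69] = keep x where x > -69: -69✗, -7✓, -63✓, 87✓, 30✓
= [-7, -63, 87, 30]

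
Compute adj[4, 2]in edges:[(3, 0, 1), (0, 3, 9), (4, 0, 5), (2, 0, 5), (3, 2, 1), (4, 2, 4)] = 4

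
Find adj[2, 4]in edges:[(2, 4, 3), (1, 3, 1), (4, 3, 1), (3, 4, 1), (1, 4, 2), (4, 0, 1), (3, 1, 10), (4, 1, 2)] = 3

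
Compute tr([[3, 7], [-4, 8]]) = diagonal: 3 + 8
= 11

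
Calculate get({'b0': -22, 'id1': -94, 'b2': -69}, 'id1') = -94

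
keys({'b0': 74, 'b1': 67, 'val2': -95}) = ['b0', 'b1', 'val2']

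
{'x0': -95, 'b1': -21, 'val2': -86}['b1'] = -21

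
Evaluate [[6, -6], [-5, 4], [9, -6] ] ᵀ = [[6, -5, 9], [-6, 4, -6]]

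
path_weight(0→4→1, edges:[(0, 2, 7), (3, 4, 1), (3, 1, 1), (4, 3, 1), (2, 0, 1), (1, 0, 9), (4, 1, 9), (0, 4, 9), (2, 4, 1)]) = 18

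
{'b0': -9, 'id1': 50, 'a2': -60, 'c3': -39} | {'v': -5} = {'b0': -9, 'id1': 50, 'a2': -60, 'c3': -39, 'v': -5}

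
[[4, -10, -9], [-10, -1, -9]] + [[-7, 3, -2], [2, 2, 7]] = [[-3, -7, -11], [-8, 1, -2]]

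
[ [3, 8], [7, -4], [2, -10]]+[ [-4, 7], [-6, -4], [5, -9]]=[[-1, 15], [1, -8], [7, -19]]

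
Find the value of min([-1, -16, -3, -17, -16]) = -17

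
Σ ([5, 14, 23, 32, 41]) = 5 + 14 + 23 + 32 + 41
= 115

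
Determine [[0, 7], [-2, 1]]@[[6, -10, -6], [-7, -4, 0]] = [[-49, -28, 0], [-19, 16, 12]]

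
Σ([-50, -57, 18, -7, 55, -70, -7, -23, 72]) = (-50) + (-57) + 18 + (-7) + 55 + (-70) + (-7) + (-23) + 72
= -69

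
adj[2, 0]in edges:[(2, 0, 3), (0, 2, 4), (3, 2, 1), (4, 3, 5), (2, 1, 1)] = 3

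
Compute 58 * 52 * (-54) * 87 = -14169168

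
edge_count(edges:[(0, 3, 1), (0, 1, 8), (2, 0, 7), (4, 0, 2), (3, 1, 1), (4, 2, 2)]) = 6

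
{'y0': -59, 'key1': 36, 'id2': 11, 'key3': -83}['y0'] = -59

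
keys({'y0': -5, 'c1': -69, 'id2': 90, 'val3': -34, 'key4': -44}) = ['y0', 'c1', 'id2', 'val3', 'key4']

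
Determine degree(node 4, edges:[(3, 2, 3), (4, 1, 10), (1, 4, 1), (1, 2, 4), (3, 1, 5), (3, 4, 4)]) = incident: (4,1), (1,4), (3,4)
= 3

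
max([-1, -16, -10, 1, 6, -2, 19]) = 19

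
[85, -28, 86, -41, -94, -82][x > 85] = keep x where x > 85: 85✗, -28✗, 86✓, -41✗, -94✗, -82✗
= [86]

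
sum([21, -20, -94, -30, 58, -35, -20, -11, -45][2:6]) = slice → [-94, -30, 58, -35]
(-94) + (-30) + 58 + (-35)
= -101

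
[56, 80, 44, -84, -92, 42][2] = 44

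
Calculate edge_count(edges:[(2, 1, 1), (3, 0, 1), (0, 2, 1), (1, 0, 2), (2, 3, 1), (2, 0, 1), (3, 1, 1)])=7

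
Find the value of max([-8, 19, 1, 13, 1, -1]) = 19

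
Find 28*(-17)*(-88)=41888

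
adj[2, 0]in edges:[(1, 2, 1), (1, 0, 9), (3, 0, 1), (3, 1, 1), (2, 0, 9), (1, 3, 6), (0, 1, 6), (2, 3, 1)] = 9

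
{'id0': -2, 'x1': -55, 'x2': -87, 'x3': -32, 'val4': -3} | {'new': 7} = {'id0': -2, 'x1': -55, 'x2': -87, 'x3': -32, 'val4': -3, 'new': 7}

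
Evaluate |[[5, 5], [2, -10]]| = (5)*(-10) - (5)*(2)
= -60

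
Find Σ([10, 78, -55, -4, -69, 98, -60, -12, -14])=-28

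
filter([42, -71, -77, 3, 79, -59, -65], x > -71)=keep x where x > -71: 42✓, -71✗, -77✗, 3✓, 79✓, -59✓, -65✓
= [42, 3, 79, -59, -65]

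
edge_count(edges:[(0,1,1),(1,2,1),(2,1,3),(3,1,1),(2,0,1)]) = 5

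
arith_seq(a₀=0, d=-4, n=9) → [0, -4, -8, -12, -16, -20, -24, -28, -32]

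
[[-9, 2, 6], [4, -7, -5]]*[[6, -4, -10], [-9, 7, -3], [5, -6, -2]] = [[-42, 14, 72], [62, -35, -9]]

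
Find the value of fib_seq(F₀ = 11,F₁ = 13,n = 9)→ F_2 = F_1 + F_0 = 24
F_3 = F_2 + F_1 = 37
F_4 = F_3 + F_2 = 61
...
= [11, 13, 24, 37, 61, 98, 159, 257, 416]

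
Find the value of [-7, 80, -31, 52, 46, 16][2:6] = [-31, 52, 46, 16]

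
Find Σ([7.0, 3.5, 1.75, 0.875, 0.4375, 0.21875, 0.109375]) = 7.0 + 3.5 + 1.75 + 0.875 + 0.4375 + 0.21875 + 0.109375
= 13.890625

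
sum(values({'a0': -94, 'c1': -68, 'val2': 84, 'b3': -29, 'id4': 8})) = -99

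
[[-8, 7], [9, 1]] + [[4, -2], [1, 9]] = [[-4, 5], [10, 10]]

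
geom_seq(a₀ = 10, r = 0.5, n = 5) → [10.0, 5.0, 2.5, 1.25, 0.625]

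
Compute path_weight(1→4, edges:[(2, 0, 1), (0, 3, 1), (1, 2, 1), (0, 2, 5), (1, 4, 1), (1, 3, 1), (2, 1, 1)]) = w(1→4)=1
= 1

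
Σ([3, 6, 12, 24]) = 45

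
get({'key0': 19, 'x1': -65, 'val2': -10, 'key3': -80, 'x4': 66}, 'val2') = -10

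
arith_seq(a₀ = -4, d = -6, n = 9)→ [-4, -10, -16, -22, -28, -34, -40, -46, -52]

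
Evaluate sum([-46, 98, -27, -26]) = -1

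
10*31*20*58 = 359600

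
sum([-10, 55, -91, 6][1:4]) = slice → [55, -91, 6]
55 + (-91) + 6
= -30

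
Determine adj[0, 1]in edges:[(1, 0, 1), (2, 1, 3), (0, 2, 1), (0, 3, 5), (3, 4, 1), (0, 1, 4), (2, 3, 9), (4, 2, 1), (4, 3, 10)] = 4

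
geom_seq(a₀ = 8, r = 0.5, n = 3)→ [8.0, 4.0, 2.0]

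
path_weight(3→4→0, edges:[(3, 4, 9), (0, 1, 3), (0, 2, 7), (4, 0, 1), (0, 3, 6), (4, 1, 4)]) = w(3→4)=9 + w(4→0)=1
= 10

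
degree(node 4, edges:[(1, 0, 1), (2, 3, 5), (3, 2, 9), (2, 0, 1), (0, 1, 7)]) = 0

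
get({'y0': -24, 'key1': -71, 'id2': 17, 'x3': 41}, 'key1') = -71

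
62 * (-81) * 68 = -341496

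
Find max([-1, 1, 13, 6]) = 13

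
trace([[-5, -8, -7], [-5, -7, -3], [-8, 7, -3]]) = -15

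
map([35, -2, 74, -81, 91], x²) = [1225, 4, 5476, 6561, 8281]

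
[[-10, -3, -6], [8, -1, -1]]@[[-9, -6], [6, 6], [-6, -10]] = [[108, 102], [-72, -44]]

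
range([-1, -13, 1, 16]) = 29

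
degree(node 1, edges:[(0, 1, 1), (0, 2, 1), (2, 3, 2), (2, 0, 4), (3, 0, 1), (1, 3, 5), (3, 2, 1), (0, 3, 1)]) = incident: (0,1), (1,3)
= 2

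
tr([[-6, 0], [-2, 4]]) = diagonal: (-6) + 4
= -2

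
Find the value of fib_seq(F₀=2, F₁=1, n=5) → [2, 1, 3, 4, 7]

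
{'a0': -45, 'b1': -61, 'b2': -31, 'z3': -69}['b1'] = -61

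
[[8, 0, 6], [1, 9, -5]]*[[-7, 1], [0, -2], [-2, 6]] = C[0][0] = (8)*(-7) + (0)*(0) + (6)*(-2) = -68
C[0][1] = (8)*(1) + (0)*(-2) + (6)*(6) = 44
C[1][0] = (1)*(-7) + (9)*(0) + (-5)*(-2) = 3
C[1][1] = (1)*(1) + (9)*(-2) + (-5)*(6) = -47
= [[-68, 44], [3, -47]]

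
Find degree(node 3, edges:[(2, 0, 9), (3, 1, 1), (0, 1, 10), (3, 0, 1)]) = 2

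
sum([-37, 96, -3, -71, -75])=-90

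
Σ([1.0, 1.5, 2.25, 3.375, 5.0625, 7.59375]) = 1.0 + 1.5 + 2.25 + 3.375 + 5.0625 + 7.59375
= 20.78125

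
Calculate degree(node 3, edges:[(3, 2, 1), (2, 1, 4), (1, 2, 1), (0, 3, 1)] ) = 2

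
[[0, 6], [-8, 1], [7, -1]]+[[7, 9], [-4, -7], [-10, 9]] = [[7, 15], [-12, -6], [-3, 8]]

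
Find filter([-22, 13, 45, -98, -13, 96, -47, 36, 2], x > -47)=keep x where x > -47: -22✓, 13✓, 45✓, -98✗, -13✓, 96✓, -47✗, 36✓, 2✓
= [-22, 13, 45, -13, 96, 36, 2]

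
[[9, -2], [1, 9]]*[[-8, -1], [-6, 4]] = C[0][0] = (9)*(-8) + (-2)*(-6) = -60
C[0][1] = (9)*(-1) + (-2)*(4) = -17
C[1][0] = (1)*(-8) + (9)*(-6) = -62
C[1][1] = (1)*(-1) + (9)*(4) = 35
= [[-60, -17], [-62, 35]]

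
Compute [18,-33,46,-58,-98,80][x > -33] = [18, 46, 80]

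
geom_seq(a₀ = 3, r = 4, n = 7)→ a_0 = 3*4^0 = 3
a_1 = 3*4^1 = 12
a_2 = 3*4^2 = 48
...
= [3, 12, 48, 192, 768, 3072, 12288]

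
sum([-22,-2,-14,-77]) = (-22) + (-2) + (-14) + (-77)
= -115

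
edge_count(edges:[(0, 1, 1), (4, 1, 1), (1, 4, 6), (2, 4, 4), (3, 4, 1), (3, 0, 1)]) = 6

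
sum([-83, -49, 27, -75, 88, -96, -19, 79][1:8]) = -45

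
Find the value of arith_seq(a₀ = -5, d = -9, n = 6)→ [-5, -14, -23, -32, -41, -50]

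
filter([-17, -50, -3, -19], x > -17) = [-3]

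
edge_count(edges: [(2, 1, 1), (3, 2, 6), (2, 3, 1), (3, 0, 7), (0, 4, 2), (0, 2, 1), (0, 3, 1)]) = 7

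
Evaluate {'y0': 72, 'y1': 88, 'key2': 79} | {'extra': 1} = {'y0': 72, 'y1': 88, 'key2': 79, 'extra': 1}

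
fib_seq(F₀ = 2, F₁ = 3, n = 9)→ [2, 3, 5, 8, 13, 21, 34, 55, 89]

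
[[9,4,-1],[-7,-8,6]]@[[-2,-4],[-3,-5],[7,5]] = [[-37, -61], [80, 98]]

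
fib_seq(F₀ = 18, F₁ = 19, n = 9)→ [18, 19, 37, 56, 93, 149, 242, 391, 633]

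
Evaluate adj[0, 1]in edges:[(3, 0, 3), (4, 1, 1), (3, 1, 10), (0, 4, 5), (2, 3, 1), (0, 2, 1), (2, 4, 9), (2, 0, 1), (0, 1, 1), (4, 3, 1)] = 1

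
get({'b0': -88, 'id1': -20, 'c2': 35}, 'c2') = 35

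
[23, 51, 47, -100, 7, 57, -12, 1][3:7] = [-100, 7, 57, -12]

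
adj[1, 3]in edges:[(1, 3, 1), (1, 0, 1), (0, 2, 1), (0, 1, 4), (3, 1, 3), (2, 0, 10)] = 1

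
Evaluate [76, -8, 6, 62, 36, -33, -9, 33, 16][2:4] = [6, 62]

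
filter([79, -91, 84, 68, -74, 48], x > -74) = keep x where x > -74: 79✓, -91✗, 84✓, 68✓, -74✗, 48✓
= [79, 84, 68, 48]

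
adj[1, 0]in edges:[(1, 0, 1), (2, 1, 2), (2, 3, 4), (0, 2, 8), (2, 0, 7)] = 1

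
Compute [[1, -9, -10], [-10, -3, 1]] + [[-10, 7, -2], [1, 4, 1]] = [[-9, -2, -12], [-9, 1, 2]]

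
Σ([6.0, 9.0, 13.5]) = 28.5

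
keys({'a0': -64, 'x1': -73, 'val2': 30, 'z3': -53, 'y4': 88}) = ['a0', 'x1', 'val2', 'z3', 'y4']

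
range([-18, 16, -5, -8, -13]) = 34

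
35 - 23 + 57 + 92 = 161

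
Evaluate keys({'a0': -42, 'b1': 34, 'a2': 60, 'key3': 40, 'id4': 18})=['a0', 'b1', 'a2', 'key3', 'id4']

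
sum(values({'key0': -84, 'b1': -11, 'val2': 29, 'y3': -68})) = (-84) + (-11) + 29 + (-68)
= -134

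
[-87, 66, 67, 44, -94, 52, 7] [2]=67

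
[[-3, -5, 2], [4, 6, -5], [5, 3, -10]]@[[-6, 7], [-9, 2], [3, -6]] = C[0][0] = (-3)*(-6) + (-5)*(-9) + (2)*(3) = 69
C[0][1] = (-3)*(7) + (-5)*(2) + (2)*(-6) = -43
C[1][0] = (4)*(-6) + (6)*(-9) + (-5)*(3) = -93
C[1][1] = (4)*(7) + (6)*(2) + (-5)*(-6) = 70
C[2][0] = (5)*(-6) + (3)*(-9) + (-10)*(3) = -87
C[2][1] = (5)*(7) + (3)*(2) + (-10)*(-6) = 101
= [[69, -43], [-93, 70], [-87, 101]]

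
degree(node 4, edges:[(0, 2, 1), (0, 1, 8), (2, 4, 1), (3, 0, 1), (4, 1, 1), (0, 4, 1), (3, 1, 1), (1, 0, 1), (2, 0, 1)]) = 3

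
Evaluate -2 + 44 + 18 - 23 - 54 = -17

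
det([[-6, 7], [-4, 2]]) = 16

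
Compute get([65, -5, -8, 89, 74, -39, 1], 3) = 89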